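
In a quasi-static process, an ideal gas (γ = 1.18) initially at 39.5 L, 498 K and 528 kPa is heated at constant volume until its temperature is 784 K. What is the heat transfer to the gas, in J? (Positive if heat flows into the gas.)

66500 J

n = P₁V₁/(RT₁) = 528×39.5/(8.314×498) = 5.04 mol.
Isochoric: V stays 39.5 L; P/T = const ⇒ T₂ = 784 K, P₂ = 831 kPa.
W = 0 (no volume change).
ΔU = nCvΔT = 5.04×46.2×(784−498) = 66500 J.
Q = ΔU = 66500 J.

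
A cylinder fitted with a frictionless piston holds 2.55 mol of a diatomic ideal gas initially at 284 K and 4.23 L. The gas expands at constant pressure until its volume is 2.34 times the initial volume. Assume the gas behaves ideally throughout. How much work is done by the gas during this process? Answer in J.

P₁ = nRT₁/V₁ = 2.55×8.314×284/4.23 = 1420 kPa.
Isobaric: P stays 1420 kPa; V/T = const ⇒ T₂ = 665 K, V₂ = 9.90 L.
W = PΔV = 1420×(9.90−4.23) kPa·L = 8070 J.

8070 J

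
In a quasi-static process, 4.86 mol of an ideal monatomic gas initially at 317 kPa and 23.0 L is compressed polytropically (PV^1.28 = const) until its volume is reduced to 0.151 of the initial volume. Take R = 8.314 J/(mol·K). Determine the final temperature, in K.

306 K

T₁ = P₁V₁/(nR) = 317×23.0/(4.86×8.314) = 180 K.
Polytropic n=1.28: T₂ = T₁(V₁/V₂)^(n−1) = 180×(6.62)^0.28 = 306 K; P₂ = P₁(V₁/V₂)^n = 3560 kPa.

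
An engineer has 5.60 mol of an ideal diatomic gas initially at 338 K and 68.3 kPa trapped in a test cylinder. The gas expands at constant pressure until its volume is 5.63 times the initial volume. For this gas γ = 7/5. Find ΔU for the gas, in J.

V₁ = nRT₁/P₁ = 5.60×8.314×338/68.3 = 230 L.
Isobaric: P stays 68.3 kPa; V/T = const ⇒ T₂ = 1900 K, V₂ = 1300 L.
For an ideal gas ΔU = nCvΔT with Cv = (5/2)R = 20.8 J/(mol·K).
ΔU = 5.60×20.8×(1900−338) = 182000 J.

182000 J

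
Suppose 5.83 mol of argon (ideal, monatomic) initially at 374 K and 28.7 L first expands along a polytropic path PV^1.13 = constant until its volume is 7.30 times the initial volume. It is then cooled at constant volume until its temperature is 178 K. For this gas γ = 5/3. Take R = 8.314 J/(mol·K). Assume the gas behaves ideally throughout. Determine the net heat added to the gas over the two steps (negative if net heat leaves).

17500 J

P₁ = nRT₁/V₁ = 5.83×8.314×374/28.7 = 632 kPa.
Step 1 — Polytropic n=1.13: T₂ = T₁(V₁/V₂)^(n−1) = 374×(0.137)^0.13 = 289 K; P₂ = P₁(V₁/V₂)^n = 66.8 kPa.
W = (P₁V₁−P₂V₂)/(n−1) = (632×28.7−66.8×210)/0.13 = 31800 J.
ΔU = nCvΔT = 5.83×12.5×(289−374) = -6190 J.
Q = ΔU + W = 25600 J.
State after step 1: P = 66.8 kPa, V = 210 L, T = 289 K.
Step 2 — Isochoric: V stays 210 L; P/T = const ⇒ T₂ = 178 K, P₂ = 41.2 kPa.
W = 0 (no volume change).
ΔU = nCvΔT = 5.83×12.5×(178−289) = -8060 J.
Q = ΔU = -8060 J.
Net over both steps: W = 31800 J, Q = 17500 J, ΔU = -14300 J.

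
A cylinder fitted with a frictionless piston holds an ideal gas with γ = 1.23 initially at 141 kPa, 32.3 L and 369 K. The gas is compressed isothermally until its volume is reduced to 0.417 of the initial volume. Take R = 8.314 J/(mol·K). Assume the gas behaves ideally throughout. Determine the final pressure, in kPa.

338 kPa

Isothermal: T stays 369 K; PV = const ⇒ V₂ = 13.5 L, P₂ = 338 kPa.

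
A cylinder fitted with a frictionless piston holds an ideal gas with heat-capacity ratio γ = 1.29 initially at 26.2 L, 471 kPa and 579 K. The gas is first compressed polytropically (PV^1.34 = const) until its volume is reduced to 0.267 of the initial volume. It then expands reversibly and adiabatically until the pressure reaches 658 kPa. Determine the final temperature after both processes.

657 K

n = P₁V₁/(RT₁) = 471×26.2/(8.314×579) = 2.56 mol.
Step 1 — Polytropic n=1.34: T₂ = T₁(V₁/V₂)^(n−1) = 579×(3.75)^0.34 = 907 K; P₂ = P₁(V₁/V₂)^n = 2760 kPa.
W = (P₁V₁−P₂V₂)/(n−1) = (471×26.2−2760×7.00)/0.34 = -20600 J.
ΔU = nCvΔT = 2.56×28.7×(907−579) = 24100 J.
Q = ΔU + W = 3550 J.
State after step 1: P = 2760 kPa, V = 7.00 L, T = 907 K.
Step 2 — Adiabatic: T₂/T₁ = (P₂/P₁)^((γ−1)/γ) ⇒ T₂ = 907×(0.238)^0.225 = 657 K; V₂ = 21.3 L.
ΔU = nCvΔT = 2.56×28.7×(657−907) = -18400 J.
Q = 0 for an adiabatic process, so W = −ΔU = 18400 J.
Net over both steps: W = -2180 J, Q = 3550 J, ΔU = 5730 J.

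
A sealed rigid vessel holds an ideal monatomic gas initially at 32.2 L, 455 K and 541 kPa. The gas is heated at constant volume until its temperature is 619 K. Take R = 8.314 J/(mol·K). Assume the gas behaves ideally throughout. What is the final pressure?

Isochoric: V stays 32.2 L; P/T = const ⇒ T₂ = 619 K, P₂ = 736 kPa.

736 kPa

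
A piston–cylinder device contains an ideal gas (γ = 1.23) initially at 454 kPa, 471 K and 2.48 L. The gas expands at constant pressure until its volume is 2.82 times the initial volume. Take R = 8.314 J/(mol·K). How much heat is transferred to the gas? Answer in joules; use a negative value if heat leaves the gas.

11000 J

n = P₁V₁/(RT₁) = 454×2.48/(8.314×471) = 0.288 mol.
Isobaric: P stays 454 kPa; V/T = const ⇒ T₂ = 1330 K, V₂ = 6.99 L.
W = PΔV = 454×(6.99−2.48) kPa·L = 2050 J.
ΔU = nCvΔT = 0.288×36.1×(1330−471) = 8910 J.
Q = ΔU + W = nCpΔT = 11000 J.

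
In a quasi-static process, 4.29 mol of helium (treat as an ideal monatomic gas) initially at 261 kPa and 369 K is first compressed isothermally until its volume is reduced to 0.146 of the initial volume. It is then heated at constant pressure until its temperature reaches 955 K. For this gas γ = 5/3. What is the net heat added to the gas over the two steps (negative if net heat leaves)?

V₁ = nRT₁/P₁ = 4.29×8.314×369/261 = 50.4 L.
Step 1 — Isothermal: T stays 369 K; PV = const ⇒ V₂ = 7.36 L, P₂ = 1790 kPa.
ΔU = 0 (ideal gas, T constant).
W = nRT ln(V₂/V₁) = 4.29×8.314×369×ln(0.146) = -25300 J.
Q = ΔU + W = -25300 J.
State after step 1: P = 1790 kPa, V = 7.36 L, T = 369 K.
Step 2 — Isobaric: P stays 1790 kPa; V/T = const ⇒ T₂ = 955 K, V₂ = 19.1 L.
W = PΔV = 1790×(19.1−7.36) kPa·L = 20900 J.
ΔU = nCvΔT = 4.29×12.5×(955−369) = 31400 J.
Q = ΔU + W = nCpΔT = 52300 J.
Net over both steps: W = -4420 J, Q = 26900 J, ΔU = 31400 J.

26900 J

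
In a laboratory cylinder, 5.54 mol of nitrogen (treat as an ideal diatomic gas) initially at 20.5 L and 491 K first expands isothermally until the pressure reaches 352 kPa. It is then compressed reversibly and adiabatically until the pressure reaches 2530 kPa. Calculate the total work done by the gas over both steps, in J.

P₁ = nRT₁/V₁ = 5.54×8.314×491/20.5 = 1100 kPa.
Step 1 — Isothermal: T stays 491 K; PV = const ⇒ V₂ = 64.2 L, P₂ = 352 kPa.
ΔU = 0 (ideal gas, T constant).
W = nRT ln(V₂/V₁) = 5.54×8.314×491×ln(3.13) = 25800 J.
Q = ΔU + W = 25800 J.
State after step 1: P = 352 kPa, V = 64.2 L, T = 491 K.
Step 2 — Adiabatic: T₂/T₁ = (P₂/P₁)^((γ−1)/γ) ⇒ T₂ = 491×(7.19)^0.286 = 863 K; V₂ = 15.7 L.
ΔU = nCvΔT = 5.54×20.8×(863−491) = 42800 J.
Q = 0 for an adiabatic process, so W = −ΔU = -42800 J.
Net over both steps: W = -17000 J, Q = 25800 J, ΔU = 42800 J.

-17000 J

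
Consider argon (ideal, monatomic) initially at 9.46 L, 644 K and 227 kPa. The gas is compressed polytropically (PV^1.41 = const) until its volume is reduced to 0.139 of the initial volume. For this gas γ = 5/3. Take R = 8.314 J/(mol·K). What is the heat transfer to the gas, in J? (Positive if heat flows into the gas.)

n = P₁V₁/(RT₁) = 227×9.46/(8.314×644) = 0.401 mol.
Polytropic n=1.41: T₂ = T₁(V₁/V₂)^(n−1) = 644×(7.19)^0.41 = 1450 K; P₂ = P₁(V₁/V₂)^n = 3670 kPa.
W = (P₁V₁−P₂V₂)/(n−1) = (227×9.46−3670×1.31)/0.41 = -6520 J.
ΔU = nCvΔT = 0.401×12.5×(1450−644) = 4010 J.
Q = ΔU + W = -2510 J.

-2510 J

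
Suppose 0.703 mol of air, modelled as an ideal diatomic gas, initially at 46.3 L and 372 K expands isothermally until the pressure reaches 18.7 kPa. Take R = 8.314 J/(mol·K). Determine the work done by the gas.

2000 J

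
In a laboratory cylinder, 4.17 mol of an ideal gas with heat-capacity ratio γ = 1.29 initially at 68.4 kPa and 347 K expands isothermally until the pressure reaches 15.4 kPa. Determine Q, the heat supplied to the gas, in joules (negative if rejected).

17900 J

V₁ = nRT₁/P₁ = 4.17×8.314×347/68.4 = 176 L.
Isothermal: T stays 347 K; PV = const ⇒ V₂ = 781 L, P₂ = 15.4 kPa.
ΔU = 0 (ideal gas, T constant).
W = nRT ln(V₂/V₁) = 4.17×8.314×347×ln(4.44) = 17900 J.
Q = ΔU + W = 17900 J.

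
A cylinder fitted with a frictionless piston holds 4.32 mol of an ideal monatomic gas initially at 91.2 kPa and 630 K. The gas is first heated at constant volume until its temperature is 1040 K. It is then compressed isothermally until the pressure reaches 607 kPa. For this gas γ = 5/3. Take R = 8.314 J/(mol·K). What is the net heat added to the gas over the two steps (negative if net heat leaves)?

V₁ = nRT₁/P₁ = 4.32×8.314×630/91.2 = 248 L.
Step 1 — Isochoric: V stays 248 L; P/T = const ⇒ T₂ = 1040 K, P₂ = 151 kPa.
W = 0 (no volume change).
ΔU = nCvΔT = 4.32×12.5×(1040−630) = 22100 J.
Q = ΔU = 22100 J.
State after step 1: P = 151 kPa, V = 248 L, T = 1040 K.
Step 2 — Isothermal: T stays 1040 K; PV = const ⇒ V₂ = 61.5 L, P₂ = 607 kPa.
ΔU = 0 (ideal gas, T constant).
W = nRT ln(V₂/V₁) = 4.32×8.314×1040×ln(0.248) = -52100 J.
Q = ΔU + W = -52100 J.
Net over both steps: W = -52100 J, Q = -30000 J, ΔU = 22100 J.

-30000 J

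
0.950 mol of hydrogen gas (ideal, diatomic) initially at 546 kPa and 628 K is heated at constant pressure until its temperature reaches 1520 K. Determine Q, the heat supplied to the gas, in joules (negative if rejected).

24700 J

V₁ = nRT₁/P₁ = 0.950×8.314×628/546 = 9.08 L.
Isobaric: P stays 546 kPa; V/T = const ⇒ T₂ = 1520 K, V₂ = 22.0 L.
W = PΔV = 546×(22.0−9.08) kPa·L = 7050 J.
ΔU = nCvΔT = 0.950×20.8×(1520−628) = 17600 J.
Q = ΔU + W = nCpΔT = 24700 J.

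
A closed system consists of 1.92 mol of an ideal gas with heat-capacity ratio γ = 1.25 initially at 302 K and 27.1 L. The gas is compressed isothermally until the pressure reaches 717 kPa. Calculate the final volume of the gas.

6.72 L

P₁ = nRT₁/V₁ = 1.92×8.314×302/27.1 = 178 kPa.
Isothermal: T stays 302 K; PV = const ⇒ V₂ = 6.72 L, P₂ = 717 kPa.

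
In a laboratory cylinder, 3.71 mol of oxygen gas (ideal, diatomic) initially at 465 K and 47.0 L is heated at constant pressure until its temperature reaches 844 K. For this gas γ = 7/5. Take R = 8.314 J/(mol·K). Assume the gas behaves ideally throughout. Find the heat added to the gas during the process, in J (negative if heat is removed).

P₁ = nRT₁/V₁ = 3.71×8.314×465/47.0 = 305 kPa.
Isobaric: P stays 305 kPa; V/T = const ⇒ T₂ = 844 K, V₂ = 85.3 L.
W = PΔV = 305×(85.3−47.0) kPa·L = 11700 J.
ΔU = nCvΔT = 3.71×20.8×(844−465) = 29200 J.
Q = ΔU + W = nCpΔT = 40900 J.

40900 J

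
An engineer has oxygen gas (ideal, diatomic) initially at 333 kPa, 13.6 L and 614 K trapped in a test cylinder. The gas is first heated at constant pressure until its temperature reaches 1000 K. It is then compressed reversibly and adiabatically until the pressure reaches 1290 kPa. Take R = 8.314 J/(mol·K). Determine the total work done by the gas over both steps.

n = P₁V₁/(RT₁) = 333×13.6/(8.314×614) = 0.887 mol.
Step 1 — Isobaric: P stays 333 kPa; V/T = const ⇒ T₂ = 1000 K, V₂ = 22.1 L.
W = PΔV = 333×(22.1−13.6) kPa·L = 2850 J.
ΔU = nCvΔT = 0.887×20.8×(1000−614) = 7120 J.
Q = ΔU + W = nCpΔT = 9960 J.
State after step 1: P = 333 kPa, V = 22.1 L, T = 1000 K.
Step 2 — Adiabatic: T₂/T₁ = (P₂/P₁)^((γ−1)/γ) ⇒ T₂ = 1000×(3.87)^0.286 = 1470 K; V₂ = 8.42 L.
ΔU = nCvΔT = 0.887×20.8×(1470−1000) = 8710 J.
Q = 0 for an adiabatic process, so W = −ΔU = -8710 J.
Net over both steps: W = -5860 J, Q = 9960 J, ΔU = 15800 J.

-5860 J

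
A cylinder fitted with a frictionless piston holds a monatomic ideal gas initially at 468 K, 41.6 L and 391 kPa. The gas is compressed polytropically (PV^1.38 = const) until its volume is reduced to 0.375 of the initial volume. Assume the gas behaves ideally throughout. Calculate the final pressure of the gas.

1510 kPa

Polytropic n=1.38: T₂ = T₁(V₁/V₂)^(n−1) = 468×(2.67)^0.38 = 679 K; P₂ = P₁(V₁/V₂)^n = 1510 kPa.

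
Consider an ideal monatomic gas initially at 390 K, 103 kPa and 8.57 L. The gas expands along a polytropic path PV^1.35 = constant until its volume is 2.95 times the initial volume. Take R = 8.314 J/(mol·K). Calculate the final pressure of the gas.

23.9 kPa

Polytropic n=1.35: T₂ = T₁(V₁/V₂)^(n−1) = 390×(0.339)^0.35 = 267 K; P₂ = P₁(V₁/V₂)^n = 23.9 kPa.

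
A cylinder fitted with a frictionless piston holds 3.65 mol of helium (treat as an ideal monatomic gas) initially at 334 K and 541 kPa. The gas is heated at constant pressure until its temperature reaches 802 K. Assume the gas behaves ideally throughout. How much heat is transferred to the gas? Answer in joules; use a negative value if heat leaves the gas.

V₁ = nRT₁/P₁ = 3.65×8.314×334/541 = 18.7 L.
Isobaric: P stays 541 kPa; V/T = const ⇒ T₂ = 802 K, V₂ = 45.0 L.
W = PΔV = 541×(45.0−18.7) kPa·L = 14200 J.
ΔU = nCvΔT = 3.65×12.5×(802−334) = 21300 J.
Q = ΔU + W = nCpΔT = 35500 J.

35500 J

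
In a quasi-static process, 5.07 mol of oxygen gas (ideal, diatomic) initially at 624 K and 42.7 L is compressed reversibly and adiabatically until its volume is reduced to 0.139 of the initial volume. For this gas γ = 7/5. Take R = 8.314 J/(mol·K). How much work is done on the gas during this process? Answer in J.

P₁ = nRT₁/V₁ = 5.07×8.314×624/42.7 = 616 kPa.
Adiabatic: TV^(γ−1) = const ⇒ T₂ = 624×(7.19)^0.400 = 1370 K; PV^γ = const ⇒ P₂ = 9760 kPa.
ΔU = nCvΔT = 5.07×20.8×(1370−624) = 79000 J.
Q = 0 for an adiabatic process, so W = −ΔU = -79000 J.
Work done on the gas = −W_by = 79000 J.

79000 J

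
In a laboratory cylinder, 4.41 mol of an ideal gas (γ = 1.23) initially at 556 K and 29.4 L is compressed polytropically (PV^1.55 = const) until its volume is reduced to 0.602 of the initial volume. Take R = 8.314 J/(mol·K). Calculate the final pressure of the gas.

1520 kPa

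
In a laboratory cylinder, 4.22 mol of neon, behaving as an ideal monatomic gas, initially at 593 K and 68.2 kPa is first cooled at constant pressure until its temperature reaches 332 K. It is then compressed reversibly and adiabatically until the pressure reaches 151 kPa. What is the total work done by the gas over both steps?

V₁ = nRT₁/P₁ = 4.22×8.314×593/68.2 = 305 L.
Step 1 — Isobaric: P stays 68.2 kPa; V/T = const ⇒ T₂ = 332 K, V₂ = 171 L.
W = PΔV = 68.2×(171−305) kPa·L = -9160 J.
ΔU = nCvΔT = 4.22×12.5×(332−593) = -13700 J.
Q = ΔU + W = nCpΔT = -22900 J.
State after step 1: P = 68.2 kPa, V = 171 L, T = 332 K.
Step 2 — Adiabatic: T₂/T₁ = (P₂/P₁)^((γ−1)/γ) ⇒ T₂ = 332×(2.21)^0.400 = 456 K; V₂ = 106 L.
ΔU = nCvΔT = 4.22×12.5×(456−332) = 6540 J.
Q = 0 for an adiabatic process, so W = −ΔU = -6540 J.
Net over both steps: W = -15700 J, Q = -22900 J, ΔU = -7200 J.

-15700 J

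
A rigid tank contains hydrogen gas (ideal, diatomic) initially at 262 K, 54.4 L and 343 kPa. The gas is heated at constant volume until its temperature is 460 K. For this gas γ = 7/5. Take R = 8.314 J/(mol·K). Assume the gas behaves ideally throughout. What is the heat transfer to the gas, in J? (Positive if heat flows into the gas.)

35300 J

n = P₁V₁/(RT₁) = 343×54.4/(8.314×262) = 8.57 mol.
Isochoric: V stays 54.4 L; P/T = const ⇒ T₂ = 460 K, P₂ = 602 kPa.
W = 0 (no volume change).
ΔU = nCvΔT = 8.57×20.8×(460−262) = 35300 J.
Q = ΔU = 35300 J.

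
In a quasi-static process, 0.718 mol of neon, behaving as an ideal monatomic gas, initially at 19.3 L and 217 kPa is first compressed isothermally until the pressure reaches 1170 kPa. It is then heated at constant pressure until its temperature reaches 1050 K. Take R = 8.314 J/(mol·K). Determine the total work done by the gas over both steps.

T₁ = P₁V₁/(nR) = 217×19.3/(0.718×8.314) = 702 K.
Step 1 — Isothermal: T stays 702 K; PV = const ⇒ V₂ = 3.58 L, P₂ = 1170 kPa.
ΔU = 0 (ideal gas, T constant).
W = nRT ln(V₂/V₁) = 0.718×8.314×702×ln(0.185) = -7060 J.
Q = ΔU + W = -7060 J.
State after step 1: P = 1170 kPa, V = 3.58 L, T = 702 K.
Step 2 — Isobaric: P stays 1170 kPa; V/T = const ⇒ T₂ = 1050 K, V₂ = 5.36 L.
W = PΔV = 1170×(5.36−3.58) kPa·L = 2080 J.
ΔU = nCvΔT = 0.718×12.5×(1050−702) = 3120 J.
Q = ΔU + W = nCpΔT = 5200 J.
Net over both steps: W = -4980 J, Q = -1860 J, ΔU = 3120 J.

-4980 J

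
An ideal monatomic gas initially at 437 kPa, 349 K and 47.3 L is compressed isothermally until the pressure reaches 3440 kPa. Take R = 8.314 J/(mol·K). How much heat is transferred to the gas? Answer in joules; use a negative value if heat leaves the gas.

n = P₁V₁/(RT₁) = 437×47.3/(8.314×349) = 7.12 mol.
Isothermal: T stays 349 K; PV = const ⇒ V₂ = 6.01 L, P₂ = 3440 kPa.
ΔU = 0 (ideal gas, T constant).
W = nRT ln(V₂/V₁) = 7.12×8.314×349×ln(0.127) = -42600 J.
Q = ΔU + W = -42600 J.

-42600 J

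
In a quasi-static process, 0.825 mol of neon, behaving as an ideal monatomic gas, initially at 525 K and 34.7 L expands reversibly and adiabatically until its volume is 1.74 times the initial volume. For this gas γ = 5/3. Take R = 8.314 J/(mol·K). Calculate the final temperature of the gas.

363 K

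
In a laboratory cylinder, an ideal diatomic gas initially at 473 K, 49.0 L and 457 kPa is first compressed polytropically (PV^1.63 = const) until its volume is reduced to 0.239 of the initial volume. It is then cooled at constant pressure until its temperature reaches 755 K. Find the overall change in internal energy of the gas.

n = P₁V₁/(RT₁) = 457×49.0/(8.314×473) = 5.69 mol.
Step 1 — Polytropic n=1.63: T₂ = T₁(V₁/V₂)^(n−1) = 473×(4.18)^0.63 = 1170 K; P₂ = P₁(V₁/V₂)^n = 4710 kPa.
W = (P₁V₁−P₂V₂)/(n−1) = (457×49.0−4710×11.7)/0.63 = -52000 J.
ΔU = nCvΔT = 5.69×20.8×(1170−473) = 81900 J.
Q = ΔU + W = 29900 J.
State after step 1: P = 4710 kPa, V = 11.7 L, T = 1170 K.
Step 2 — Isobaric: P stays 4710 kPa; V/T = const ⇒ T₂ = 755 K, V₂ = 7.59 L.
W = PΔV = 4710×(7.59−11.7) kPa·L = -19400 J.
ΔU = nCvΔT = 5.69×20.8×(755−1170) = -48600 J.
Q = ΔU + W = nCpΔT = -68000 J.
Net over both steps: W = -71500 J, Q = -38100 J, ΔU = 33400 J.

33400 J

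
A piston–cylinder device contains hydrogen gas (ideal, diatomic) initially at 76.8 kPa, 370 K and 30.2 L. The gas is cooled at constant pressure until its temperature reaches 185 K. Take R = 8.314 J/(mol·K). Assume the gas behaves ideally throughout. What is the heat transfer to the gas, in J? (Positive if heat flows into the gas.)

-4060 J

n = P₁V₁/(RT₁) = 76.8×30.2/(8.314×370) = 0.754 mol.
Isobaric: P stays 76.8 kPa; V/T = const ⇒ T₂ = 185 K, V₂ = 15.1 L.
W = PΔV = 76.8×(15.1−30.2) kPa·L = -1160 J.
ΔU = nCvΔT = 0.754×20.8×(185−370) = -2900 J.
Q = ΔU + W = nCpΔT = -4060 J.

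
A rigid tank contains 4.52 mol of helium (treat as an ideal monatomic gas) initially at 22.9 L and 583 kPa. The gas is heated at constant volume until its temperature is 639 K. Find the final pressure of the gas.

1050 kPa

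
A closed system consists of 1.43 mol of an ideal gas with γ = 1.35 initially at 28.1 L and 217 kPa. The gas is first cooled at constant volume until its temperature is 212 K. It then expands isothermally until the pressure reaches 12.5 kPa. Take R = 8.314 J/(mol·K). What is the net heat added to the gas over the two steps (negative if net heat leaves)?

-5250 J

T₁ = P₁V₁/(nR) = 217×28.1/(1.43×8.314) = 513 K.
Step 1 — Isochoric: V stays 28.1 L; P/T = const ⇒ T₂ = 212 K, P₂ = 89.7 kPa.
W = 0 (no volume change).
ΔU = nCvΔT = 1.43×23.8×(212−513) = -10200 J.
Q = ΔU = -10200 J.
State after step 1: P = 89.7 kPa, V = 28.1 L, T = 212 K.
Step 2 — Isothermal: T stays 212 K; PV = const ⇒ V₂ = 202 L, P₂ = 12.5 kPa.
ΔU = 0 (ideal gas, T constant).
W = nRT ln(V₂/V₁) = 1.43×8.314×212×ln(7.18) = 4970 J.
Q = ΔU + W = 4970 J.
Net over both steps: W = 4970 J, Q = -5250 J, ΔU = -10200 J.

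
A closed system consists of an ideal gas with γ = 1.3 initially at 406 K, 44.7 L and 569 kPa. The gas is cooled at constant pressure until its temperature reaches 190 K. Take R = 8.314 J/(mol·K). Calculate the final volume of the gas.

20.9 L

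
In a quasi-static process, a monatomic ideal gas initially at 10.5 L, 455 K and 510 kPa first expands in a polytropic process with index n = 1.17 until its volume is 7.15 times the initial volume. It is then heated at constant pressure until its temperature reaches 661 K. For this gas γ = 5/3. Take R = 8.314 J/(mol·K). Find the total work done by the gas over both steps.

12900 J

n = P₁V₁/(RT₁) = 510×10.5/(8.314×455) = 1.42 mol.
Step 1 — Polytropic n=1.17: T₂ = T₁(V₁/V₂)^(n−1) = 455×(0.140)^0.17 = 326 K; P₂ = P₁(V₁/V₂)^n = 51.1 kPa.
W = (P₁V₁−P₂V₂)/(n−1) = (510×10.5−51.1×75.1)/0.17 = 8950 J.
ΔU = nCvΔT = 1.42×12.5×(326−455) = -2280 J.
Q = ΔU + W = 6670 J.
State after step 1: P = 51.1 kPa, V = 75.1 L, T = 326 K.
Step 2 — Isobaric: P stays 51.1 kPa; V/T = const ⇒ T₂ = 661 K, V₂ = 152 L.
W = PΔV = 51.1×(152−75.1) kPa·L = 3950 J.
ΔU = nCvΔT = 1.42×12.5×(661−326) = 5920 J.
Q = ΔU + W = nCpΔT = 9870 J.
Net over both steps: W = 12900 J, Q = 16500 J, ΔU = 3640 J.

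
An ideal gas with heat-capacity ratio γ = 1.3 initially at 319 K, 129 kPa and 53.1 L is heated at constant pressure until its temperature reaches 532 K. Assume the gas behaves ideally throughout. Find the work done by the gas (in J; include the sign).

4570 J

n = P₁V₁/(RT₁) = 129×53.1/(8.314×319) = 2.58 mol.
Isobaric: P stays 129 kPa; V/T = const ⇒ T₂ = 532 K, V₂ = 88.6 L.
W = PΔV = 129×(88.6−53.1) kPa·L = 4570 J.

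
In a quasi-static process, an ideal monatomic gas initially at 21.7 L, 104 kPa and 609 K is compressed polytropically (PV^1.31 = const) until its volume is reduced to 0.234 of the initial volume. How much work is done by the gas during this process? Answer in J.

n = P₁V₁/(RT₁) = 104×21.7/(8.314×609) = 0.446 mol.
Polytropic n=1.31: T₂ = T₁(V₁/V₂)^(n−1) = 609×(4.27)^0.31 = 955 K; P₂ = P₁(V₁/V₂)^n = 697 kPa.
W = (P₁V₁−P₂V₂)/(n−1) = (104×21.7−697×5.08)/0.31 = -4140 J.

-4140 J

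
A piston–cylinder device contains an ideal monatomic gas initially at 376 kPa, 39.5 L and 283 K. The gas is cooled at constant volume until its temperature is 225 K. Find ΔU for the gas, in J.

-4570 J

n = P₁V₁/(RT₁) = 376×39.5/(8.314×283) = 6.31 mol.
Isochoric: V stays 39.5 L; P/T = const ⇒ T₂ = 225 K, P₂ = 299 kPa.
For an ideal gas ΔU = nCvΔT with Cv = (3/2)R = 12.5 J/(mol·K).
ΔU = 6.31×12.5×(225−283) = -4570 J.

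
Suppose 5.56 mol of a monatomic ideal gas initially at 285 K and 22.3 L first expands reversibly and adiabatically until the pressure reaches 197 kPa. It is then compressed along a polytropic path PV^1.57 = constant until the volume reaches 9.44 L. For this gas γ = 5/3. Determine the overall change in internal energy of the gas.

P₁ = nRT₁/V₁ = 5.56×8.314×285/22.3 = 591 kPa.
Step 1 — Adiabatic: T₂/T₁ = (P₂/P₁)^((γ−1)/γ) ⇒ T₂ = 285×(0.333)^0.400 = 184 K; V₂ = 43.1 L.
ΔU = nCvΔT = 5.56×12.5×(184−285) = -7030 J.
Q = 0 for an adiabatic process, so W = −ΔU = 7030 J.
State after step 1: P = 197 kPa, V = 43.1 L, T = 184 K.
Step 2 — Polytropic n=1.57: T₂ = T₁(V₁/V₂)^(n−1) = 184×(4.57)^0.57 = 436 K; P₂ = P₁(V₁/V₂)^n = 2140 kPa.
W = (P₁V₁−P₂V₂)/(n−1) = (197×43.1−2140×9.44)/0.57 = -20500 J.
ΔU = nCvΔT = 5.56×12.5×(436−184) = 17500 J.
Q = ΔU + W = -2970 J.
Net over both steps: W = -13500 J, Q = -2970 J, ΔU = 10500 J.

10500 J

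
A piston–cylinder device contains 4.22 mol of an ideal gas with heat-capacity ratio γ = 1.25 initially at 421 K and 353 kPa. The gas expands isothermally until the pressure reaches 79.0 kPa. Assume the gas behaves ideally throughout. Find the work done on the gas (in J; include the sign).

-22100 J

V₁ = nRT₁/P₁ = 4.22×8.314×421/353 = 41.8 L.
Isothermal: T stays 421 K; PV = const ⇒ V₂ = 187 L, P₂ = 79.0 kPa.
W = nRT ln(V₂/V₁) = 4.22×8.314×421×ln(4.47) = 22100 J.
Work done on the gas = −W_by = -22100 J.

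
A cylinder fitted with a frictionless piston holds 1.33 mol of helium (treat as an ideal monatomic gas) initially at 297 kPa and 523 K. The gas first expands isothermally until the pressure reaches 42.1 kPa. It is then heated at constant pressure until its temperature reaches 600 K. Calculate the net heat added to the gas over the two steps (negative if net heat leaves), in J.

13400 J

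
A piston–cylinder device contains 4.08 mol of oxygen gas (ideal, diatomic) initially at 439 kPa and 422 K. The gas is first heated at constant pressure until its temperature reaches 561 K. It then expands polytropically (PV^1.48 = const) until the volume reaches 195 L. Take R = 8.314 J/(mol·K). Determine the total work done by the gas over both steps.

25100 J

V₁ = nRT₁/P₁ = 4.08×8.314×422/439 = 32.6 L.
Step 1 — Isobaric: P stays 439 kPa; V/T = const ⇒ T₂ = 561 K, V₂ = 43.3 L.
W = PΔV = 439×(43.3−32.6) kPa·L = 4720 J.
ΔU = nCvΔT = 4.08×20.8×(561−422) = 11800 J.
Q = ΔU + W = nCpΔT = 16500 J.
State after step 1: P = 439 kPa, V = 43.3 L, T = 561 K.
Step 2 — Polytropic n=1.48: T₂ = T₁(V₁/V₂)^(n−1) = 561×(0.222)^0.48 = 273 K; P₂ = P₁(V₁/V₂)^n = 47.4 kPa.
W = (P₁V₁−P₂V₂)/(n−1) = (439×43.3−47.4×195)/0.48 = 20400 J.
ΔU = nCvΔT = 4.08×20.8×(273−561) = -24500 J.
Q = ΔU + W = -4080 J.
Net over both steps: W = 25100 J, Q = 12400 J, ΔU = -12700 J.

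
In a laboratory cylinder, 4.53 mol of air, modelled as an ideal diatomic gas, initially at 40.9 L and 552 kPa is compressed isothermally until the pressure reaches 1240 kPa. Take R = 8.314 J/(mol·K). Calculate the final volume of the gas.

T₁ = P₁V₁/(nR) = 552×40.9/(4.53×8.314) = 599 K.
Isothermal: T stays 599 K; PV = const ⇒ V₂ = 18.2 L, P₂ = 1240 kPa.

18.2 L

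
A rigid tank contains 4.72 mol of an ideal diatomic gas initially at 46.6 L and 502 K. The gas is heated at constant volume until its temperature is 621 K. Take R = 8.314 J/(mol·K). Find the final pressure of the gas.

P₁ = nRT₁/V₁ = 4.72×8.314×502/46.6 = 423 kPa.
Isochoric: V stays 46.6 L; P/T = const ⇒ T₂ = 621 K, P₂ = 523 kPa.

523 kPa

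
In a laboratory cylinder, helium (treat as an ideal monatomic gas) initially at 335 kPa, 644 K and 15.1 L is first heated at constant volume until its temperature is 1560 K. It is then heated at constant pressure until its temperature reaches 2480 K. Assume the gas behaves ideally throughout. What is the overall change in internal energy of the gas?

n = P₁V₁/(RT₁) = 335×15.1/(8.314×644) = 0.945 mol.
Step 1 — Isochoric: V stays 15.1 L; P/T = const ⇒ T₂ = 1560 K, P₂ = 811 kPa.
W = 0 (no volume change).
ΔU = nCvΔT = 0.945×12.5×(1560−644) = 10800 J.
Q = ΔU = 10800 J.
State after step 1: P = 811 kPa, V = 15.1 L, T = 1560 K.
Step 2 — Isobaric: P stays 811 kPa; V/T = const ⇒ T₂ = 2480 K, V₂ = 24.0 L.
W = PΔV = 811×(24.0−15.1) kPa·L = 7230 J.
ΔU = nCvΔT = 0.945×12.5×(2480−1560) = 10800 J.
Q = ΔU + W = nCpΔT = 18100 J.
Net over both steps: W = 7230 J, Q = 28900 J, ΔU = 21600 J.

21600 J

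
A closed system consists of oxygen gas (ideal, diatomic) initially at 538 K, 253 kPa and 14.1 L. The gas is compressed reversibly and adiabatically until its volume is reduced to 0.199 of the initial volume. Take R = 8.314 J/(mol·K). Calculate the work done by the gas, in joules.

n = P₁V₁/(RT₁) = 253×14.1/(8.314×538) = 0.798 mol.
Adiabatic: TV^(γ−1) = const ⇒ T₂ = 538×(5.03)^0.400 = 1030 K; PV^γ = const ⇒ P₂ = 2430 kPa.
ΔU = nCvΔT = 0.798×20.8×(1030−538) = 8090 J.
Q = 0 for an adiabatic process, so W = −ΔU = -8090 J.

-8090 J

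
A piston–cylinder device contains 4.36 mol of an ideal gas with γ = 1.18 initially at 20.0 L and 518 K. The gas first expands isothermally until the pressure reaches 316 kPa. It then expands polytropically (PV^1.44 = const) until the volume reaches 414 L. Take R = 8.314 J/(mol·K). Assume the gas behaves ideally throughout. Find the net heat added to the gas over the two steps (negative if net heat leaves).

-15000 J

P₁ = nRT₁/V₁ = 4.36×8.314×518/20.0 = 939 kPa.
Step 1 — Isothermal: T stays 518 K; PV = const ⇒ V₂ = 59.4 L, P₂ = 316 kPa.
ΔU = 0 (ideal gas, T constant).
W = nRT ln(V₂/V₁) = 4.36×8.314×518×ln(2.97) = 20400 J.
Q = ΔU + W = 20400 J.
State after step 1: P = 316 kPa, V = 59.4 L, T = 518 K.
Step 2 — Polytropic n=1.44: T₂ = T₁(V₁/V₂)^(n−1) = 518×(0.144)^0.44 = 220 K; P₂ = P₁(V₁/V₂)^n = 19.3 kPa.
W = (P₁V₁−P₂V₂)/(n−1) = (316×59.4−19.3×414)/0.44 = 24500 J.
ΔU = nCvΔT = 4.36×46.2×(220−518) = -59900 J.
Q = ΔU + W = -35400 J.
Net over both steps: W = 45000 J, Q = -15000 J, ΔU = -59900 J.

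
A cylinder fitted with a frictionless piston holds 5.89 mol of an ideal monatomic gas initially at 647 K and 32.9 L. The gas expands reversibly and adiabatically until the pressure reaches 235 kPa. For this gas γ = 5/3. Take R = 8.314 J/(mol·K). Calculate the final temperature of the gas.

P₁ = nRT₁/V₁ = 5.89×8.314×647/32.9 = 963 kPa.
Adiabatic: T₂/T₁ = (P₂/P₁)^((γ−1)/γ) ⇒ T₂ = 647×(0.244)^0.400 = 368 K; V₂ = 76.7 L.

368 K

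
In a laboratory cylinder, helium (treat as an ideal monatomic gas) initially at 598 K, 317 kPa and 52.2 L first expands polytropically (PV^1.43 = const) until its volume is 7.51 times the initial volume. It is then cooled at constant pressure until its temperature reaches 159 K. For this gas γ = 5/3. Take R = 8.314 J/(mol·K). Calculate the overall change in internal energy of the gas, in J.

-18200 J

n = P₁V₁/(RT₁) = 317×52.2/(8.314×598) = 3.33 mol.
Step 1 — Polytropic n=1.43: T₂ = T₁(V₁/V₂)^(n−1) = 598×(0.133)^0.43 = 251 K; P₂ = P₁(V₁/V₂)^n = 17.7 kPa.
W = (P₁V₁−P₂V₂)/(n−1) = (317×52.2−17.7×392)/0.43 = 22300 J.
ΔU = nCvΔT = 3.33×12.5×(251−598) = -14400 J.
Q = ΔU + W = 7920 J.
State after step 1: P = 17.7 kPa, V = 392 L, T = 251 K.
Step 2 — Isobaric: P stays 17.7 kPa; V/T = const ⇒ T₂ = 159 K, V₂ = 248 L.
W = PΔV = 17.7×(248−392) kPa·L = -2550 J.
ΔU = nCvΔT = 3.33×12.5×(159−251) = -3830 J.
Q = ΔU + W = nCpΔT = -6380 J.
Net over both steps: W = 19800 J, Q = 1540 J, ΔU = -18200 J.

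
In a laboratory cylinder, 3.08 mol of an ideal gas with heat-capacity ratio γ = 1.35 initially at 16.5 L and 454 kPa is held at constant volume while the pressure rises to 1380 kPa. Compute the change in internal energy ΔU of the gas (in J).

T₁ = P₁V₁/(nR) = 454×16.5/(3.08×8.314) = 293 K.
Isochoric: V stays 16.5 L; P/T = const ⇒ T₂ = 889 K, P₂ = 1380 kPa.
For an ideal gas ΔU = nCvΔT with Cv = R/(γ−1) = 23.8 J/(mol·K).
ΔU = 3.08×23.8×(889−293) = 43700 J.

43700 J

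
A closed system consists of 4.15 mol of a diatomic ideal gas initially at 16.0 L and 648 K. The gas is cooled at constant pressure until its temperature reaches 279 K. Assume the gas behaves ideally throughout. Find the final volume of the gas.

P₁ = nRT₁/V₁ = 4.15×8.314×648/16.0 = 1400 kPa.
Isobaric: P stays 1400 kPa; V/T = const ⇒ T₂ = 279 K, V₂ = 6.89 L.

6.89 L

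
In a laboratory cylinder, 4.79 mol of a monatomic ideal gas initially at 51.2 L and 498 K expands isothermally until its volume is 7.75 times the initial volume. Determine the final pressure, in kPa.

P₁ = nRT₁/V₁ = 4.79×8.314×498/51.2 = 387 kPa.
Isothermal: T stays 498 K; PV = const ⇒ V₂ = 397 L, P₂ = 50.0 kPa.

50.0 kPa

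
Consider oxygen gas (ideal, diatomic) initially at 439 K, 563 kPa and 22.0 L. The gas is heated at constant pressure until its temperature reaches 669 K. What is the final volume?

Isobaric: P stays 563 kPa; V/T = const ⇒ T₂ = 669 K, V₂ = 33.5 L.

33.5 L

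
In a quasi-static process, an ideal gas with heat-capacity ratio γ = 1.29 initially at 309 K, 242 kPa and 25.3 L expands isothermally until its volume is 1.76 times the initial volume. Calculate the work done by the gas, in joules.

n = P₁V₁/(RT₁) = 242×25.3/(8.314×309) = 2.38 mol.
Isothermal: T stays 309 K; PV = const ⇒ V₂ = 44.5 L, P₂ = 138 kPa.
W = nRT ln(V₂/V₁) = 2.38×8.314×309×ln(1.76) = 3460 J.

3460 J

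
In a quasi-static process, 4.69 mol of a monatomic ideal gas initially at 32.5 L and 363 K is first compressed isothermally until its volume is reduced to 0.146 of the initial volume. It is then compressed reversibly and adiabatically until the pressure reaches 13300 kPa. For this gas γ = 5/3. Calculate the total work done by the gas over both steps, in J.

P₁ = nRT₁/V₁ = 4.69×8.314×363/32.5 = 436 kPa.
Step 1 — Isothermal: T stays 363 K; PV = const ⇒ V₂ = 4.75 L, P₂ = 2980 kPa.
ΔU = 0 (ideal gas, T constant).
W = nRT ln(V₂/V₁) = 4.69×8.314×363×ln(0.146) = -27200 J.
Q = ΔU + W = -27200 J.
State after step 1: P = 2980 kPa, V = 4.75 L, T = 363 K.
Step 2 — Adiabatic: T₂/T₁ = (P₂/P₁)^((γ−1)/γ) ⇒ T₂ = 363×(4.46)^0.400 = 660 K; V₂ = 1.94 L.
ΔU = nCvΔT = 4.69×12.5×(660−363) = 17400 J.
Q = 0 for an adiabatic process, so W = −ΔU = -17400 J.
Net over both steps: W = -44600 J, Q = -27200 J, ΔU = 17400 J.

-44600 J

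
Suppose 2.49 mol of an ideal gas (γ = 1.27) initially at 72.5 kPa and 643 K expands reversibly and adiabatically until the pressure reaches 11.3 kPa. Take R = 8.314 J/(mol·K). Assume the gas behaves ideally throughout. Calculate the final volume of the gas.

V₁ = nRT₁/P₁ = 2.49×8.314×643/72.5 = 184 L.
Adiabatic: T₂/T₁ = (P₂/P₁)^((γ−1)/γ) ⇒ T₂ = 643×(0.156)^0.213 = 433 K; V₂ = 793 L.

793 L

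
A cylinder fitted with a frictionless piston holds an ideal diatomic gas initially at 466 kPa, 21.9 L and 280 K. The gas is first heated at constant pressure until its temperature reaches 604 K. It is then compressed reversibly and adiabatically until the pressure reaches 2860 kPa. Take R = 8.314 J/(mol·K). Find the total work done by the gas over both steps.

n = P₁V₁/(RT₁) = 466×21.9/(8.314×280) = 4.38 mol.
Step 1 — Isobaric: P stays 466 kPa; V/T = const ⇒ T₂ = 604 K, V₂ = 47.2 L.
W = PΔV = 466×(47.2−21.9) kPa·L = 11800 J.
ΔU = nCvΔT = 4.38×20.8×(604−280) = 29500 J.
Q = ΔU + W = nCpΔT = 41300 J.
State after step 1: P = 466 kPa, V = 47.2 L, T = 604 K.
Step 2 — Adiabatic: T₂/T₁ = (P₂/P₁)^((γ−1)/γ) ⇒ T₂ = 604×(6.14)^0.286 = 1010 K; V₂ = 12.9 L.
ΔU = nCvΔT = 4.38×20.8×(1010−604) = 37400 J.
Q = 0 for an adiabatic process, so W = −ΔU = -37400 J.
Net over both steps: W = -25600 J, Q = 41300 J, ΔU = 66900 J.

-25600 J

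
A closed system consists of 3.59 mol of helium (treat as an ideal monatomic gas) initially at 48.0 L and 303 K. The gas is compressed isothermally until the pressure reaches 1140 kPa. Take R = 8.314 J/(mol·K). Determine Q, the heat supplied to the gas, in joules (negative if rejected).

P₁ = nRT₁/V₁ = 3.59×8.314×303/48.0 = 188 kPa.
Isothermal: T stays 303 K; PV = const ⇒ V₂ = 7.93 L, P₂ = 1140 kPa.
ΔU = 0 (ideal gas, T constant).
W = nRT ln(V₂/V₁) = 3.59×8.314×303×ln(0.165) = -16300 J.
Q = ΔU + W = -16300 J.

-16300 J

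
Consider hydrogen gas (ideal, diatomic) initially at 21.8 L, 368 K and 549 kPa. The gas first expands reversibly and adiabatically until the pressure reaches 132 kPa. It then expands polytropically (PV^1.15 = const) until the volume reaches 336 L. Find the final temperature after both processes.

189 K

n = P₁V₁/(RT₁) = 549×21.8/(8.314×368) = 3.91 mol.
Step 1 — Adiabatic: T₂/T₁ = (P₂/P₁)^((γ−1)/γ) ⇒ T₂ = 368×(0.240)^0.286 = 245 K; V₂ = 60.3 L.
ΔU = nCvΔT = 3.91×20.8×(245−368) = -10000 J.
Q = 0 for an adiabatic process, so W = −ΔU = 10000 J.
State after step 1: P = 132 kPa, V = 60.3 L, T = 245 K.
Step 2 — Polytropic n=1.15: T₂ = T₁(V₁/V₂)^(n−1) = 245×(0.180)^0.15 = 189 K; P₂ = P₁(V₁/V₂)^n = 18.3 kPa.
W = (P₁V₁−P₂V₂)/(n−1) = (132×60.3−18.3×336)/0.15 = 12100 J.
ΔU = nCvΔT = 3.91×20.8×(189−245) = -4520 J.
Q = ΔU + W = 7540 J.
Net over both steps: W = 22100 J, Q = 7540 J, ΔU = -14500 J.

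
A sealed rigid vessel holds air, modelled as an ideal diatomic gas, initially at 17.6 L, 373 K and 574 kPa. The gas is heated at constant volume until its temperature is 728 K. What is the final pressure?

Isochoric: V stays 17.6 L; P/T = const ⇒ T₂ = 728 K, P₂ = 1120 kPa.

1120 kPa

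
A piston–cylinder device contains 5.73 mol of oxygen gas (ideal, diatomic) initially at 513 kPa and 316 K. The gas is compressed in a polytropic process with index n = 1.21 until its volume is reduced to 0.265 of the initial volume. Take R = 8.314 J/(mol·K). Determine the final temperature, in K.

V₁ = nRT₁/P₁ = 5.73×8.314×316/513 = 29.3 L.
Polytropic n=1.21: T₂ = T₁(V₁/V₂)^(n−1) = 316×(3.77)^0.21 = 418 K; P₂ = P₁(V₁/V₂)^n = 2560 kPa.

418 K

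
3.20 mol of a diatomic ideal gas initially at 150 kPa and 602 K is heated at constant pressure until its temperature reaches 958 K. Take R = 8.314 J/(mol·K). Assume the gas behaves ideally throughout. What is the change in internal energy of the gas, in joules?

V₁ = nRT₁/P₁ = 3.20×8.314×602/150 = 107 L.
Isobaric: P stays 150 kPa; V/T = const ⇒ T₂ = 958 K, V₂ = 170 L.
For an ideal gas ΔU = nCvΔT with Cv = (5/2)R = 20.8 J/(mol·K).
ΔU = 3.20×20.8×(958−602) = 23700 J.

23700 J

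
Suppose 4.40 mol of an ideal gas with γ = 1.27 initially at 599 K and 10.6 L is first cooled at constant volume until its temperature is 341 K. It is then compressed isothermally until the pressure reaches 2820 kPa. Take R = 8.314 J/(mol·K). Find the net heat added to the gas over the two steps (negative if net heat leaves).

-45900 J

P₁ = nRT₁/V₁ = 4.40×8.314×599/10.6 = 2070 kPa.
Step 1 — Isochoric: V stays 10.6 L; P/T = const ⇒ T₂ = 341 K, P₂ = 1180 kPa.
W = 0 (no volume change).
ΔU = nCvΔT = 4.40×30.8×(341−599) = -35000 J.
Q = ΔU = -35000 J.
State after step 1: P = 1180 kPa, V = 10.6 L, T = 341 K.
Step 2 — Isothermal: T stays 341 K; PV = const ⇒ V₂ = 4.42 L, P₂ = 2820 kPa.
ΔU = 0 (ideal gas, T constant).
W = nRT ln(V₂/V₁) = 4.40×8.314×341×ln(0.417) = -10900 J.
Q = ΔU + W = -10900 J.
Net over both steps: W = -10900 J, Q = -45900 J, ΔU = -35000 J.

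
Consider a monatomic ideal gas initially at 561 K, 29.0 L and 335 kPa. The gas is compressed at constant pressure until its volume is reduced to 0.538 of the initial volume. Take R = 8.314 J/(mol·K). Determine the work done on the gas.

n = P₁V₁/(RT₁) = 335×29.0/(8.314×561) = 2.08 mol.
Isobaric: P stays 335 kPa; V/T = const ⇒ T₂ = 302 K, V₂ = 15.6 L.
W = PΔV = 335×(15.6−29.0) kPa·L = -4490 J.
Work done on the gas = −W_by = 4490 J.

4490 J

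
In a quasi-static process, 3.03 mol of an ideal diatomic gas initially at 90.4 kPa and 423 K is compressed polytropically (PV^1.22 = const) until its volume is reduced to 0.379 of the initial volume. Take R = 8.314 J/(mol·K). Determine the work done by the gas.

V₁ = nRT₁/P₁ = 3.03×8.314×423/90.4 = 118 L.
Polytropic n=1.22: T₂ = T₁(V₁/V₂)^(n−1) = 423×(2.64)^0.22 = 524 K; P₂ = P₁(V₁/V₂)^n = 295 kPa.
W = (P₁V₁−P₂V₂)/(n−1) = (90.4×118−295×44.7)/0.22 = -11500 J.

-11500 J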